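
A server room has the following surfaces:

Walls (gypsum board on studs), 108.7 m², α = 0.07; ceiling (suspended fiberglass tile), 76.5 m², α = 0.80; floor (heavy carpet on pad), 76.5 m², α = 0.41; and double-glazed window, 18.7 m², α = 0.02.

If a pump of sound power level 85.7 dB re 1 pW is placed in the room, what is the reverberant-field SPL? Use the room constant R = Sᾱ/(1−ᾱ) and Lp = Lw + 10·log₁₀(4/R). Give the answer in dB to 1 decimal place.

Σ(Sᵢαᵢ) = 108.7×0.07 + 76.5×0.80 + 76.5×0.41 + 18.7×0.02 = 100.548; total area S = 280.4 m².
ᾱ = 100.548/280.4 = 0.3586; R = Sᾱ/(1−ᾱ) = 100.548/(1−0.3586) = 156.763 m².
Lp = Lw + 10 log₁₀(4/R) = 85.7 -15.93 = 69.8 dB.

69.8 dB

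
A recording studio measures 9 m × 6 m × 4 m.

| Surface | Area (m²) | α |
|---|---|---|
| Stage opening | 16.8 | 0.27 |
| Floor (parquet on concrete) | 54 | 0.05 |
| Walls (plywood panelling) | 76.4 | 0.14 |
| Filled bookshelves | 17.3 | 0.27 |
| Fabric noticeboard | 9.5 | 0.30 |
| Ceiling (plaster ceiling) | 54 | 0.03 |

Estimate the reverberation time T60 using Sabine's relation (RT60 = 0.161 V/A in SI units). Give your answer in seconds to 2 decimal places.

1.28 s

Summing Sᵢαᵢ: 4.536 + 2.700 + 10.696 + 4.671 + 2.850 + 1.620 → A = 27.073 sabins.
Room volume: 216 m³.
RT60 = 0.161 · V / A = 0.161 × 216 / 27.073 = 1.28 s.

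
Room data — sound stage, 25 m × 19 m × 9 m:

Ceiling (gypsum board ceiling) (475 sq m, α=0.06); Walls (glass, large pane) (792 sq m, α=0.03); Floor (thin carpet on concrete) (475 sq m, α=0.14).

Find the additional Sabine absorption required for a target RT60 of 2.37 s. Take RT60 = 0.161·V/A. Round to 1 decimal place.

171.7 sabins

Summing Sᵢαᵢ: 28.500 + 23.760 + 66.500 → A₁ = 118.760 sabins.
For T = 2.37 s, need A₂ = 0.161·V/T = 0.161·4275/2.37 = 290.411 sabins.
ΔA = A₂ − A₁ = 290.411 − 118.760 = 171.7 sabins.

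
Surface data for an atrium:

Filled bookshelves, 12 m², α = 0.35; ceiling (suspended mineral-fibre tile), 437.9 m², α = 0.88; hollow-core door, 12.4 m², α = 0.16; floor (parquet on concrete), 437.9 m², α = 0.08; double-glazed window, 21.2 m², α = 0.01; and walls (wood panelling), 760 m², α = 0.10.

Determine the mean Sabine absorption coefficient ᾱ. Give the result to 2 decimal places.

0.30

S = Σ Sᵢ = 12 + 437.9 + 12.4 + 437.9 + 21.2 + 760 = 1681.4 m².
A = 12×0.35 + 437.9×0.88 + 12.4×0.16 + 437.9×0.08 + 21.2×0.01 + 760×0.10 = 502.780 sabins.
ᾱ = 502.780 / 1681.4 = 0.30.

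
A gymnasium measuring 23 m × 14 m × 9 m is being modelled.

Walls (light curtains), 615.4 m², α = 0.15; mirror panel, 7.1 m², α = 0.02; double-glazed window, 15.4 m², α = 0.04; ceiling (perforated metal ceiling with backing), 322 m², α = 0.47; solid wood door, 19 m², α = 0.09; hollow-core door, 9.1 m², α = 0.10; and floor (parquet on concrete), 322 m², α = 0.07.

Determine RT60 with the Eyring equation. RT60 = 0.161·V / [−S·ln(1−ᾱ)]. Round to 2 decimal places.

1.55 s

S = Σ Sᵢ = 1310.0 m².
Absorption A = 615.4·0.15 + 7.1·0.02 + 15.4·0.04 + 322·0.47 + 19·0.09 + 9.1·0.10 + 322·0.07 = 269.568 sabins.
ᾱ = 269.568 / 1310.0 = 0.2058.
Eyring denominator: −S ln(1−ᾱ) = 301.850.
V = 23 × 14 × 9 = 2898 m³.
RT60 = 0.161 × 2898 / 301.850 = 1.55 s.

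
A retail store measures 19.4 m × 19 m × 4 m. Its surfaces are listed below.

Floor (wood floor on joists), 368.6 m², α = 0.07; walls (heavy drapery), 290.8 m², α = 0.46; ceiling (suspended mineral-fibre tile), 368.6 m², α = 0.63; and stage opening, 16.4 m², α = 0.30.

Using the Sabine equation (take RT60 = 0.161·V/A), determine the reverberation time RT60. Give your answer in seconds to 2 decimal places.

0.60 s

Summing Sᵢαᵢ: 25.802 + 133.768 + 232.218 + 4.920 → A = 396.708 sabins.
Volume V = 19.4 × 19 × 4 = 1474.4 m³.
RT60 = 0.161 · V / A = 0.161 × 1474.4 / 396.708 = 0.60 s.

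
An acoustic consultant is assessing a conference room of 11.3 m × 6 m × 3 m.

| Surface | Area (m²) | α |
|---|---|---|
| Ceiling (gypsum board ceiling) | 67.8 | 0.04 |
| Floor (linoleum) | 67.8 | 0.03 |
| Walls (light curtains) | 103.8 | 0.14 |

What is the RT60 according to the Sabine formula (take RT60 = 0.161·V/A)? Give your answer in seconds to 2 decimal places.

1.70 seconds

Total absorption A = 67.8*0.04 + 67.8*0.03 + 103.8*0.14
  = 2.712 + 2.034 + 14.532 = 19.278 m² sabins.
Volume V = 11.3 × 6 × 3 = 203.4 m³.
RT60 = 0.161 · V / A = 0.161 × 203.4 / 19.278 = 1.70 s.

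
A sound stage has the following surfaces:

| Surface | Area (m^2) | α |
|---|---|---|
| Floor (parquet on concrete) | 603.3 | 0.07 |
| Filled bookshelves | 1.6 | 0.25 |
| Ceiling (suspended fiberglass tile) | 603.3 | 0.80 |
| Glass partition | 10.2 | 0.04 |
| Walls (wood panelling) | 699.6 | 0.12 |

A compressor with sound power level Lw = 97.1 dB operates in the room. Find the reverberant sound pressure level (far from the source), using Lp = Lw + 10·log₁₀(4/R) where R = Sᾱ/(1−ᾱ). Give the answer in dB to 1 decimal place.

Σ(Sᵢαᵢ) = 603.3·0.07 + 1.6·0.25 + 603.3·0.80 + 10.2·0.04 + 699.6·0.12 = 609.631; total area S = 1918.0 m^2.
ᾱ = 0.3178, so room constant R = A/(1−ᾱ) = 893.625 m^2.
Lp = 97.1 + 10·log₁₀(4/893.625) = 97.1 + (-23.49) = 73.6 dB.

73.6 dB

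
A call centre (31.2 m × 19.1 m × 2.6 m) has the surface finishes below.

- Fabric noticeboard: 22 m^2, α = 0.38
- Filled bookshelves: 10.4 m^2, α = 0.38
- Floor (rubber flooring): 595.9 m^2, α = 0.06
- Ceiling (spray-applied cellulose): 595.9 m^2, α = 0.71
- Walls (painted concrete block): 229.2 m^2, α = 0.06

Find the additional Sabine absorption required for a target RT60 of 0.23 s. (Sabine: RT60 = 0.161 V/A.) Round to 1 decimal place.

599.7 sabins

A₁ = Σ Sᵢαᵢ = 22×0.38 + 10.4×0.38 + 595.9×0.06 + 595.9×0.71 + 229.2×0.06 = 484.907 sabins.
For T = 0.23 s, need A₂ = 0.161·V/T = 0.161·1549.392/0.23 = 1084.574 sabins.
Shortfall: 1084.574 − 484.907 = 599.7 sabins.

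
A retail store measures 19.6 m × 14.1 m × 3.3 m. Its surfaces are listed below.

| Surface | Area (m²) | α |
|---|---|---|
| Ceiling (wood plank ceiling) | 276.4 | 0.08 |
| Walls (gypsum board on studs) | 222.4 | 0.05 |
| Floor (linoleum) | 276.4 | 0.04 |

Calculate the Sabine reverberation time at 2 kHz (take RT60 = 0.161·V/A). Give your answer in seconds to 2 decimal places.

3.32 sec

Equivalent absorption area: A = 276.4·0.08 + 222.4·0.05 + 276.4·0.04 = 44.288 m².
Room volume: 911.988 m³.
Sabine: RT60 = 0.161 × 911.988 / 44.288 = 3.32 s.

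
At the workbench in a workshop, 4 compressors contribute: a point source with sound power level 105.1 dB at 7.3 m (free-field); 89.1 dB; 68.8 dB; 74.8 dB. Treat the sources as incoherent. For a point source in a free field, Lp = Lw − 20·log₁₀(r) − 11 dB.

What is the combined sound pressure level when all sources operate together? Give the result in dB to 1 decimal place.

89.5 dB

Source at 7.3 m: Lp = 105.1 − 20·log₁₀(7.3) − 11 = 76.8 dB.
Sum in the linear (power) domain: Σ 10^(Lᵢ/10) = 10^(76.8/10) + 10^(89.1/10) + 10^(68.8/10) + 10^(74.8/10) = 8.985e+08.
L_total = 10·log₁₀(8.985e+08) = 89.5 dB.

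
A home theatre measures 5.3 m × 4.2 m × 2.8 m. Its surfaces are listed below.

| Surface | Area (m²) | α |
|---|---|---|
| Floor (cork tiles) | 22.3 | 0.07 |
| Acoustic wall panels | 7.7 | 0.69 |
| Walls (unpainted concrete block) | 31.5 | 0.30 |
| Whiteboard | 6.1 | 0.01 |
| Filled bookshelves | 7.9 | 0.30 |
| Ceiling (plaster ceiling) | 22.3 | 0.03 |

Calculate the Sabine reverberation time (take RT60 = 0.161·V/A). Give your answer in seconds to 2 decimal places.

Equivalent absorption area: A = 22.3*0.07 + 7.7*0.69 + 31.5*0.30 + 6.1*0.01 + 7.9*0.30 + 22.3*0.03 = 19.424 m².
Room volume: 62.328 m³.
Sabine: RT60 = 0.161 × 62.328 / 19.424 = 0.52 s.

0.52 sec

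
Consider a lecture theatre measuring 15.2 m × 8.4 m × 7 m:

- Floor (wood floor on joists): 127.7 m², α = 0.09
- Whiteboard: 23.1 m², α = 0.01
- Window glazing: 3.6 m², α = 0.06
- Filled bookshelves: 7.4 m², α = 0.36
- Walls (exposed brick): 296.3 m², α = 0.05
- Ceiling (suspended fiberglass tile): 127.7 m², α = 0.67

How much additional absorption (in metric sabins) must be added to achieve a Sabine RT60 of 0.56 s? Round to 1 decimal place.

A₁ = Σ Sᵢαᵢ = 127.7×0.09 + 23.1×0.01 + 3.6×0.06 + 7.4×0.36 + 296.3×0.05 + 127.7×0.67 = 114.978 sabins.
For T = 0.56 s, need A₂ = 0.161·V/T = 0.161·893.76/0.56 = 256.956 sabins.
ΔA = A₂ − A₁ = 256.956 − 114.978 = 142.0 sabins.

142.0 sabins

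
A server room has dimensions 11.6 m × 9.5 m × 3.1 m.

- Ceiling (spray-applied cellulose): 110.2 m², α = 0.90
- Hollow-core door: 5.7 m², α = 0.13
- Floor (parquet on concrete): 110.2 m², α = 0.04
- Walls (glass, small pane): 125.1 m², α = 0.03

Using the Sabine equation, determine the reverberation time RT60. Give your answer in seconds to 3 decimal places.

0.509 seconds

Total absorption A = 110.2*0.90 + 5.7*0.13 + 110.2*0.04 + 125.1*0.03
  = 99.180 + 0.741 + 4.408 + 3.753 = 108.082 m² sabins.
V = 11.6·9.5·3.1 = 341.62 m³.
T = 0.161 V/A = 0.161·341.62/108.082 = 0.509 s.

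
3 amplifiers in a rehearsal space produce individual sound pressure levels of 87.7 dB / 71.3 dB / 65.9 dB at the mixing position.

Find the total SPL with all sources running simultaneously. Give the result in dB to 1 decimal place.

Σ 10^(Lᵢ/10) = 6.062e+08.
Combined level = 10 log₁₀(6.062e+08) = 87.8 dB.

87.8 dB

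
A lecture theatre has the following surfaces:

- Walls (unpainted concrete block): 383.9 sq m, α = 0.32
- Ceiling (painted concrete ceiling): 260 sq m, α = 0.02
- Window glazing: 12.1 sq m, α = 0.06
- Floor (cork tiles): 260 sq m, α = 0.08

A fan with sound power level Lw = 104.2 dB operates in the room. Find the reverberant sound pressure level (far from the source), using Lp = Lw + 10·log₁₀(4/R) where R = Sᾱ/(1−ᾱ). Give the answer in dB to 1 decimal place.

Σ(Sᵢαᵢ) = 383.9×0.32 + 260×0.02 + 12.1×0.06 + 260×0.08 = 149.574; total area S = 916.0 sq m.
ᾱ = 0.1633, so room constant R = A/(1−ᾱ) = 178.767 sq m.
Lp = Lw + 10 log₁₀(4/R) = 104.2 -16.50 = 87.7 dB.

87.7 dB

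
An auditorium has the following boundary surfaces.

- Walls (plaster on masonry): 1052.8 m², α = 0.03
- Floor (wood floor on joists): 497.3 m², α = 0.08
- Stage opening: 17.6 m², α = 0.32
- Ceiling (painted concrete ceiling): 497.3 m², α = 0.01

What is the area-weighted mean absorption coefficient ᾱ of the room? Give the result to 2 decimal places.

0.04

S = Σ Sᵢ = 1052.8 + 497.3 + 17.6 + 497.3 = 2065.0 m².
Weighted sum Σ Sα = 81.973.
ᾱ = 81.973 / 2065.0 = 0.04.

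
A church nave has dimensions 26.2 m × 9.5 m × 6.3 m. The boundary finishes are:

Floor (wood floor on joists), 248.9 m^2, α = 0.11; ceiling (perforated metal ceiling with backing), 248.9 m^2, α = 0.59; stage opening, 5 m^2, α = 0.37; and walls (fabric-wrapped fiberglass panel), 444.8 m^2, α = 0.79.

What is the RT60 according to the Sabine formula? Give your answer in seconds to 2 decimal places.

Equivalent absorption area: A = 248.9·0.11 + 248.9·0.59 + 5·0.37 + 444.8·0.79 = 527.472 m^2.
V = 26.2·9.5·6.3 = 1568.07 m³.
T = 0.161 V/A = 0.161·1568.07/527.472 = 0.48 s.

0.48 s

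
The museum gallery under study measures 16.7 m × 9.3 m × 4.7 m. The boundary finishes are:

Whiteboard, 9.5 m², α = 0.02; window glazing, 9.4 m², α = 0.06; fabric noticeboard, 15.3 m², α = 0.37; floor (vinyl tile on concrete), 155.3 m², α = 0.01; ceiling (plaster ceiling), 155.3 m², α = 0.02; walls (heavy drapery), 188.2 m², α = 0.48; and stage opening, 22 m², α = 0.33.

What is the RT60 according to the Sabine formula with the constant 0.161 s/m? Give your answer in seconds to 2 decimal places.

1.08 s

Equivalent absorption area: A = 9.5·0.02 + 9.4·0.06 + 15.3·0.37 + 155.3·0.01 + 155.3·0.02 + 188.2·0.48 + 22·0.33 = 108.670 m².
V = 16.7·9.3·4.7 = 729.957 m³.
Sabine: RT60 = 0.161 × 729.957 / 108.670 = 1.08 s.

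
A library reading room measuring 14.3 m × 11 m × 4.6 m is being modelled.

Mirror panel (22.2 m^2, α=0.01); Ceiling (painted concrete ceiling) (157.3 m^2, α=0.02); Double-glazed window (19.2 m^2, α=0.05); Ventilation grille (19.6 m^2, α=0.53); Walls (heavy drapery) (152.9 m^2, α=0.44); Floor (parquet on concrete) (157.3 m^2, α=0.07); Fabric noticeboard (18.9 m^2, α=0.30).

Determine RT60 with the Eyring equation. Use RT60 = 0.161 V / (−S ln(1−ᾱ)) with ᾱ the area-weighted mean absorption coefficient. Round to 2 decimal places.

Total surface area S = 22.2 + 157.3 + 19.2 + 19.6 + 152.9 + 157.3 + 18.9 = 547.4 m^2.
Σ(Sᵢαᵢ) = 22.2·0.01 + 157.3·0.02 + 19.2·0.05 + 19.6·0.53 + 152.9·0.44 + 157.3·0.07 + 18.9·0.30 = 98.673.
Mean coefficient ᾱ = A/S = 0.1803.
−S·ln(1−ᾱ) = −547.4 × ln(1 − 0.1803) = 108.832.
V = 14.3 × 11 × 4.6 = 723.58 m³.
RT60 = 0.161 × 723.58 / 108.832 = 1.07 s.

1.07 seconds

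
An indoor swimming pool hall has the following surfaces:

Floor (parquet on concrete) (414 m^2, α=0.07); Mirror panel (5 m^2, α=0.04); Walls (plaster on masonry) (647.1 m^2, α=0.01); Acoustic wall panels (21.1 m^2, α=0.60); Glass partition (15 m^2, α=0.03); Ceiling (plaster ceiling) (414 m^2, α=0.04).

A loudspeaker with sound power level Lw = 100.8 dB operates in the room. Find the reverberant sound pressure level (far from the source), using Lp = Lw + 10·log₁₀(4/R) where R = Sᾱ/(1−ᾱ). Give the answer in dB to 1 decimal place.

Σ(Sᵢαᵢ) = 414·0.07 + 5·0.04 + 647.1·0.01 + 21.1·0.60 + 15·0.03 + 414·0.04 = 65.321; total area S = 1516.2 m^2.
ᾱ = 65.321/1516.2 = 0.0431; R = Sᾱ/(1−ᾱ) = 65.321/(1−0.0431) = 68.263 m^2.
Lp = 100.8 + 10·log₁₀(4/68.263) = 100.8 + (-12.32) = 88.5 dB.

88.5 dB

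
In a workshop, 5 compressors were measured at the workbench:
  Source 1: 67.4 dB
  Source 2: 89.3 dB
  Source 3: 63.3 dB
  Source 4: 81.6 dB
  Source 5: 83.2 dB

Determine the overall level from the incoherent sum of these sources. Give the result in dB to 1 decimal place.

Σ 10^(Lᵢ/10) = 1.212e+09.
L_total = 10·log₁₀(1.212e+09) = 90.8 dB.

90.8 dB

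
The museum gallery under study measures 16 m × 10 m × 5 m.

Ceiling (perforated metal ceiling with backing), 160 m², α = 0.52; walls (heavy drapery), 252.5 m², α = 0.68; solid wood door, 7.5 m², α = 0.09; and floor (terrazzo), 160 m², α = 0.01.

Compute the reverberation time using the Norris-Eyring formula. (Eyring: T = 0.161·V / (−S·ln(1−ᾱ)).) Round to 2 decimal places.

0.38 seconds

S = Σ Sᵢ = 580.0 m².
Absorption A = 160×0.52 + 252.5×0.68 + 7.5×0.09 + 160×0.01 = 257.175 sabins.
ᾱ = 257.175 / 580.0 = 0.4434.
Eyring denominator: −S ln(1−ᾱ) = 339.827.
V = 16 × 10 × 5 = 800 m³.
RT60 = 0.161 × 800 / 339.827 = 0.38 s.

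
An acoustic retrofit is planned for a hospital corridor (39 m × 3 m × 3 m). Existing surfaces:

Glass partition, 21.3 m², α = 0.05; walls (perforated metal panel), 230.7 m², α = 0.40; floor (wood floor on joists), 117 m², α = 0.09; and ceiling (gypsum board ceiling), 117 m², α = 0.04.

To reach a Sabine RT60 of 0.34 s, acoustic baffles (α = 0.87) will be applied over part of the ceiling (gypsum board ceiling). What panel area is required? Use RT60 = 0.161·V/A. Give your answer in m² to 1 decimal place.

69.5

Equivalent absorption area: A₁ = 21.3×0.05 + 230.7×0.40 + 117×0.09 + 117×0.04 = 108.555 m².
Required A₂ = 0.161·351/0.34 = 166.209 sabins.
ΔA needed = 166.209 − 108.555 = 57.654 sabins.
Each m² of panel replacing the ceiling (gypsum board ceiling) adds (0.87 − 0.04) = 0.83 sabins.
Area = ΔA/Δα = 57.654/0.83 = 69.5 m².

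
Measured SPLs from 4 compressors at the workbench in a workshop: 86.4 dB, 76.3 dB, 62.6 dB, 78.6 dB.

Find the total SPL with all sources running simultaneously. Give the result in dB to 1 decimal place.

Converting to relative power and adding: 10^(86.4/10) + 10^(76.3/10) + 10^(62.6/10) + 10^(78.6/10) = 5.534e+08.
Combined level = 10 log₁₀(5.534e+08) = 87.4 dB.

87.4 dB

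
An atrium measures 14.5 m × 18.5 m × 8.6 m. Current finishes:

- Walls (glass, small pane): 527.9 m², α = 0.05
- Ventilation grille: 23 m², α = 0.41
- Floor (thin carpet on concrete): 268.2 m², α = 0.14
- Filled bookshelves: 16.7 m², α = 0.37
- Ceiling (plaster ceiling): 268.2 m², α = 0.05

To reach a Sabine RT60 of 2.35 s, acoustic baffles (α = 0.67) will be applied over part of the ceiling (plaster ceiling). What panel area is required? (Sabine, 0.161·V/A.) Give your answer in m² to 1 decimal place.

A₁ = Σ Sᵢαᵢ = 527.9*0.05 + 23*0.41 + 268.2*0.14 + 16.7*0.37 + 268.2*0.05 = 92.962 sabins.
Required A₂ = 0.161·2306.95/2.35 = 158.051 sabins.
Absorption to add: 158.051 − 92.962 = 65.089 sabins.
Net gain per m²: Δα = 0.67 − 0.05 = 0.62.
Area = ΔA/Δα = 65.089/0.62 = 105.0 m².

105.0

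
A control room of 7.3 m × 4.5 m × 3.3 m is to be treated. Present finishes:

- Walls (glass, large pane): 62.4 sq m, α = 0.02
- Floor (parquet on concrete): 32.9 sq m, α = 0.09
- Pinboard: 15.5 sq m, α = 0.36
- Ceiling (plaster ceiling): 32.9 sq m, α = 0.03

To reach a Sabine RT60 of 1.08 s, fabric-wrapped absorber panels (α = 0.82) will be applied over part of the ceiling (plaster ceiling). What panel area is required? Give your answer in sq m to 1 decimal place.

6.8

Equivalent absorption area: A₁ = 62.4·0.02 + 32.9·0.09 + 15.5·0.36 + 32.9·0.03 = 10.776 sq m.
V = 108.405 m³. Target absorption A₂ = 0.161 × 108.405 / 1.08 = 16.160 sabins.
Absorption to add: 16.160 − 10.776 = 5.384 sabins.
Net gain per sq m: Δα = 0.82 − 0.03 = 0.79.
Panel area = 5.384 / 0.79 = 6.8 sq m.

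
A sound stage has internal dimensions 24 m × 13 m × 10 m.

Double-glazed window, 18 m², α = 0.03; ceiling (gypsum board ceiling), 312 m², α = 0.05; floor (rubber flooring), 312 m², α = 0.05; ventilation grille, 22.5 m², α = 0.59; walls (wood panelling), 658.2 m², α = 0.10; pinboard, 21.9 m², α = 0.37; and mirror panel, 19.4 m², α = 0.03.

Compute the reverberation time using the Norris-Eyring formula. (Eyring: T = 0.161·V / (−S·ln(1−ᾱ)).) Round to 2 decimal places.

S = Σ Sᵢ = 1364.0 m².
Absorption A = 18×0.03 + 312×0.05 + 312×0.05 + 22.5×0.59 + 658.2×0.10 + 21.9×0.37 + 19.4×0.03 = 119.520 sabins.
Mean coefficient ᾱ = A/S = 0.0876.
−S·ln(1−ᾱ) = −1364.0 × ln(1 − 0.0876) = 125.047.
V = 24 × 13 × 10 = 3120 m³.
T = 0.161·V/[−S·ln(1−ᾱ)] = 0.161·3120/125.047 = 4.02 s.

4.02 s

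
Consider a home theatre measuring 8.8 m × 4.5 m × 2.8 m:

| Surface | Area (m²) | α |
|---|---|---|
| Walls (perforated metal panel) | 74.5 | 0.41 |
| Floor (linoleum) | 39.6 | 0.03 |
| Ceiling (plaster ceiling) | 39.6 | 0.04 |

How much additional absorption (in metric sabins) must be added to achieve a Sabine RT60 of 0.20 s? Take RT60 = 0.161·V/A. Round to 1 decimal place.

A₁ = Σ Sᵢαᵢ = 74.5×0.41 + 39.6×0.03 + 39.6×0.04 = 33.317 sabins.
V = 110.88 m³. Required absorption A₂ = 0.161 × 110.88 / 0.20 = 89.258 sabins.
ΔA = A₂ − A₁ = 89.258 − 33.317 = 55.9 sabins.

55.9 sabins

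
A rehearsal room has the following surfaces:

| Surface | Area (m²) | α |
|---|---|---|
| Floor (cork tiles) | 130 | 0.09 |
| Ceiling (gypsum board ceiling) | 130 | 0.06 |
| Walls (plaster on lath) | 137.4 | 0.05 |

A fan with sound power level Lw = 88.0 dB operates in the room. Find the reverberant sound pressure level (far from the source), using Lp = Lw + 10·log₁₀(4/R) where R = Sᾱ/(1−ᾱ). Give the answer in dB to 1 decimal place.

Σ(Sᵢαᵢ) = 130·0.09 + 130·0.06 + 137.4·0.05 = 26.370; total area S = 397.4 m².
ᾱ = 26.370/397.4 = 0.0664; R = Sᾱ/(1−ᾱ) = 26.370/(1−0.0664) = 28.246 m².
Lp = 88.0 + 10·log₁₀(4/28.246) = 88.0 + (-8.49) = 79.5 dB.

79.5 dB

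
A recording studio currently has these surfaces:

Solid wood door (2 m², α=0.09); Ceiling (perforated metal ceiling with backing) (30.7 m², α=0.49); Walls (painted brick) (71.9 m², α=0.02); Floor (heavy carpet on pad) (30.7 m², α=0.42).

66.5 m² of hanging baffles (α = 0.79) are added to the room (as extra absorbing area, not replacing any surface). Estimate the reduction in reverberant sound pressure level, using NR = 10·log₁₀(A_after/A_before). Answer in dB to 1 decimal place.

A_before = Σ Sᵢαᵢ = 2×0.09 + 30.7×0.49 + 71.9×0.02 + 30.7×0.42 = 29.555 sabins.
Added absorption = 66.5 × 0.79 = 52.535 sabins.
A_after = 29.555 + 52.535 = 82.090 sabins.
NR = 10·log₁₀(82.090/29.555) = 4.4 dB.

4.4 dB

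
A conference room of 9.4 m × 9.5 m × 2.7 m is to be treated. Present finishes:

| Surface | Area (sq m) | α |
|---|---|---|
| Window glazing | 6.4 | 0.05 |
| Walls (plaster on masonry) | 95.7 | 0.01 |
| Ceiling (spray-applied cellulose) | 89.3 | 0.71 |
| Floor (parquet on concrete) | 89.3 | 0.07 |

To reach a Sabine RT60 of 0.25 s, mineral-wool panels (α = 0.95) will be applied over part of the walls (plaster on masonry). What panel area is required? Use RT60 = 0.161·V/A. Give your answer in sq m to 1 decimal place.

89.7

Total absorption A₁ = 6.4×0.05 + 95.7×0.01 + 89.3×0.71 + 89.3×0.07
  = 0.320 + 0.957 + 63.403 + 6.251 = 70.931 sq m sabins.
V = 241.11 m³. Target absorption A₂ = 0.161 × 241.11 / 0.25 = 155.275 sabins.
ΔA needed = 155.275 − 70.931 = 84.344 sabins.
Each sq m of panel replacing the walls (plaster on masonry) adds (0.95 − 0.01) = 0.94 sabins.
Area = ΔA/Δα = 84.344/0.94 = 89.7 sq m.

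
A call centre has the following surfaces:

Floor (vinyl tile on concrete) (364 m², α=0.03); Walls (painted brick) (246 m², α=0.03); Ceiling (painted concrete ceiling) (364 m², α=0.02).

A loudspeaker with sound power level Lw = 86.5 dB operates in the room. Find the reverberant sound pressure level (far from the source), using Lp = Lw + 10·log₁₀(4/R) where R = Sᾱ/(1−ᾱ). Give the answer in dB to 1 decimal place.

78.3 dB

A = 25.580 sabins; S = 974.0 m².
ᾱ = 25.580/974.0 = 0.0263; R = Sᾱ/(1−ᾱ) = 25.580/(1−0.0263) = 26.271 m².
Lp = Lw + 10 log₁₀(4/R) = 86.5 -8.17 = 78.3 dB.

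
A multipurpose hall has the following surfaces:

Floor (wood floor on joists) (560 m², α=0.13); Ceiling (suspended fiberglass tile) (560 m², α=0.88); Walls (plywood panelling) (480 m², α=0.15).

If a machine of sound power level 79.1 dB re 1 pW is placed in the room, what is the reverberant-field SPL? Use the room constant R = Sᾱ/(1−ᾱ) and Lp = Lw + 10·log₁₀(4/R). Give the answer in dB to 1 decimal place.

54.9 dB

A = 637.600 sabins; S = 1600.0 m².
ᾱ = 0.3985, so room constant R = A/(1−ᾱ) = 1060.017 m².
Lp = 79.1 + 10·log₁₀(4/1060.017) = 79.1 + (-24.23) = 54.9 dB.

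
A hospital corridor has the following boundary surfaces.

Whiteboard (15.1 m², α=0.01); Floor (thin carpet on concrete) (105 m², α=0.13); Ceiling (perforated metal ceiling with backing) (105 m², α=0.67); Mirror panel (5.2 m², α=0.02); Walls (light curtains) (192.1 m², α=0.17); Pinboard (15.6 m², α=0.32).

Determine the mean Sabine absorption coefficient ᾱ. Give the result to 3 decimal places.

Total surface area S = 438.0 m².
Weighted sum Σ Sα = 121.904.
ᾱ = 121.904 / 438.0 = 0.278.

0.278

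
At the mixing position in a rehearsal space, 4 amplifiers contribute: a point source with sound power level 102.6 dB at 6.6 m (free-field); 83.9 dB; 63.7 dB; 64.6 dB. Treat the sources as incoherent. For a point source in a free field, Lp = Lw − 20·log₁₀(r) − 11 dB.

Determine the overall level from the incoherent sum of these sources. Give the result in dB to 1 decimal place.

Source at 6.6 m: Lp = 102.6 − 20·log₁₀(6.6) − 11 = 75.2 dB.
Σ 10^(Lᵢ/10) = 2.838e+08.
L_total = 10·log₁₀(2.838e+08) = 84.5 dB.

84.5 dB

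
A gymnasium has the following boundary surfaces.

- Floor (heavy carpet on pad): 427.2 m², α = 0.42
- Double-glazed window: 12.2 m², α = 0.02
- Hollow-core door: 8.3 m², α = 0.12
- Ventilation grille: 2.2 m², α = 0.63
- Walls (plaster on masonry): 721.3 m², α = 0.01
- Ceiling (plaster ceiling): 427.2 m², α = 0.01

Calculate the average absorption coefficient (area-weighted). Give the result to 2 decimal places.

S = Σ Sᵢ = 427.2 + 12.2 + 8.3 + 2.2 + 721.3 + 427.2 = 1598.4 m².
A = 427.2*0.42 + 12.2*0.02 + 8.3*0.12 + 2.2*0.63 + 721.3*0.01 + 427.2*0.01 = 193.535 sabins.
ᾱ = 193.535 / 1598.4 = 0.12.

0.12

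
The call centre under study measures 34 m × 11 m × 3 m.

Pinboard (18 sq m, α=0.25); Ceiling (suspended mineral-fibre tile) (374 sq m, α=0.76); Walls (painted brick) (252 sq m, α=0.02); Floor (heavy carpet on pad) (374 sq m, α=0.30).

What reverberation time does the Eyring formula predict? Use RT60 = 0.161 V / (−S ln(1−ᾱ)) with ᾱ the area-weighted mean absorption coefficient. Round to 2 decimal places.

Total surface area S = 18 + 374 + 252 + 374 = 1018.0 sq m.
Σ(Sᵢαᵢ) = 18×0.25 + 374×0.76 + 252×0.02 + 374×0.30 = 405.980.
Mean coefficient ᾱ = A/S = 0.3988.
−S·ln(1−ᾱ) = −1018.0 × ln(1 − 0.3988) = 517.987.
V = 34 × 11 × 3 = 1122 m³.
T = 0.161·V/[−S·ln(1−ᾱ)] = 0.161·1122/517.987 = 0.35 s.

0.35 s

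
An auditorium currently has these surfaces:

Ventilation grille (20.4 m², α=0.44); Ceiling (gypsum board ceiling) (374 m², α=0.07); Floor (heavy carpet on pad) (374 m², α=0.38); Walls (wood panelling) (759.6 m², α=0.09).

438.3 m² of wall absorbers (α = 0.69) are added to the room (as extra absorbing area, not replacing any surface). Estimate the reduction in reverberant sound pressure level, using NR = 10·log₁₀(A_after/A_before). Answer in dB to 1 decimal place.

3.5 dB

Equivalent absorption area: A_before = 20.4*0.44 + 374*0.07 + 374*0.38 + 759.6*0.09 = 245.640 m².
Treatment contributes 438.3·0.69 = 302.427 sabins.
New total A_after = 548.067 sabins.
NR = 10·log₁₀(548.067/245.640) = 3.5 dB.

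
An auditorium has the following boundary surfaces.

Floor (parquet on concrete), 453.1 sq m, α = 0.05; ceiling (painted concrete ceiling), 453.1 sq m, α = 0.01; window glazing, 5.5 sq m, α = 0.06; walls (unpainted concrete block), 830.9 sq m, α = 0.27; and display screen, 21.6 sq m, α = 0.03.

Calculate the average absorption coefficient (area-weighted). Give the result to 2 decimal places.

S = Σ Sᵢ = 453.1 + 453.1 + 5.5 + 830.9 + 21.6 = 1764.2 sq m.
Weighted sum Σ Sα = 252.507.
ᾱ = A/S = 0.14.

0.14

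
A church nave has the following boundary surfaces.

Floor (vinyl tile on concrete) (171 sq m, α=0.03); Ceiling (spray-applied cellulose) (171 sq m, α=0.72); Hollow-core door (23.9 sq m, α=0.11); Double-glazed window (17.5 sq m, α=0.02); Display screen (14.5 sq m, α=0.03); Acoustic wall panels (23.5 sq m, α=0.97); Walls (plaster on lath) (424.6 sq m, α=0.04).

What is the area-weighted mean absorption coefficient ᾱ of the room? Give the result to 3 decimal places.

S = Σ Sᵢ = 171 + 171 + 23.9 + 17.5 + 14.5 + 23.5 + 424.6 = 846.0 sq m.
Σ(Sᵢαᵢ) = 171·0.03 + 171·0.72 + 23.9·0.11 + 17.5·0.02 + 14.5·0.03 + 23.5·0.97 + 424.6·0.04 = 171.443.
ᾱ = A/S = 0.203.

0.203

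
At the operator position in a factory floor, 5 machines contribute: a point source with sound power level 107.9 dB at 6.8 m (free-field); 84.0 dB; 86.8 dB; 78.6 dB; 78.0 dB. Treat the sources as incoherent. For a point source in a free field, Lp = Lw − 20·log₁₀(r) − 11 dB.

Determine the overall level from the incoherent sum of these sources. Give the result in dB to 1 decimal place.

Source at 6.8 m: Lp = 107.9 − 20·log₁₀(6.8) − 11 = 80.2 dB.
Sum in the linear (power) domain: Σ 10^(Lᵢ/10) = 10^(80.2/10) + 10^(84.0/10) + 10^(86.8/10) + 10^(78.6/10) + 10^(78.0/10) = 9.701e+08.
L_total = 10·log₁₀(9.701e+08) = 89.9 dB.

89.9 dB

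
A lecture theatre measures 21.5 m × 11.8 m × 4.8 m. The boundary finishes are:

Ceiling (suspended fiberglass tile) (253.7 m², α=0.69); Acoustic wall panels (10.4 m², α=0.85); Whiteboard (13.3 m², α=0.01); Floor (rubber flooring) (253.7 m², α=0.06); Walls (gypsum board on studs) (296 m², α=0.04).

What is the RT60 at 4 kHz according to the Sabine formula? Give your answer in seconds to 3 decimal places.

0.929 s

Total absorption A = 253.7*0.69 + 10.4*0.85 + 13.3*0.01 + 253.7*0.06 + 296*0.04
  = 175.053 + 8.840 + 0.133 + 15.222 + 11.840 = 211.088 m² sabins.
Volume V = 21.5 × 11.8 × 4.8 = 1217.76 m³.
RT60 = 0.161 · V / A = 0.161 × 1217.76 / 211.088 = 0.929 s.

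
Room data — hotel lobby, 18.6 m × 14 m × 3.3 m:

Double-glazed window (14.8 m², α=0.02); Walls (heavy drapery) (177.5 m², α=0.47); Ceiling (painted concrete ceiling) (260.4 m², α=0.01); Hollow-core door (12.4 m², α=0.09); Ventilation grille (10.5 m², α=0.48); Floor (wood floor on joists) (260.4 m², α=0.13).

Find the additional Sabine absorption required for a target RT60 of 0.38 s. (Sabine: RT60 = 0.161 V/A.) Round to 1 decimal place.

Summing Sᵢαᵢ: 0.296 + 83.425 + 2.604 + 1.116 + 5.040 + 33.852 → A₁ = 126.333 sabins.
Target A₂ = 0.161·859.32/0.38 = 364.080 sabins (V = 859.32 m³).
Shortfall: 364.080 − 126.333 = 237.7 sabins.

237.7 sabins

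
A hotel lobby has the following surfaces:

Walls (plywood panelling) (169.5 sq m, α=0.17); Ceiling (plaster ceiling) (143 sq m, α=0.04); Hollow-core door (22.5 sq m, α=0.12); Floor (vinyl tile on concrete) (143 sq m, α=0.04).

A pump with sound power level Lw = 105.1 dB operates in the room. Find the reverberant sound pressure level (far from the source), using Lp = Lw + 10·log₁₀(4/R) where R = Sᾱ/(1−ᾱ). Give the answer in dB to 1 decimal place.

Σ(Sᵢαᵢ) = 169.5×0.17 + 143×0.04 + 22.5×0.12 + 143×0.04 = 42.955; total area S = 478.0 sq m.
ᾱ = 0.0899, so room constant R = A/(1−ᾱ) = 47.198 sq m.
Lp = 105.1 + 10·log₁₀(4/47.198) = 105.1 + (-10.72) = 94.4 dB.

94.4 dB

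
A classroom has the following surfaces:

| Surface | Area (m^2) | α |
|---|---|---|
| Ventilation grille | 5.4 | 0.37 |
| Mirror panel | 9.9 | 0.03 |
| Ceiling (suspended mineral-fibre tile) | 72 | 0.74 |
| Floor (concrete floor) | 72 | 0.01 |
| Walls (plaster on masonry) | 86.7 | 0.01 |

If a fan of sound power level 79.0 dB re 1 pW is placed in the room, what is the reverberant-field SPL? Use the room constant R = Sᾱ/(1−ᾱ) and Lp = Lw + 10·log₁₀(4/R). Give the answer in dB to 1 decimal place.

Σ(Sᵢαᵢ) = 5.4×0.37 + 9.9×0.03 + 72×0.74 + 72×0.01 + 86.7×0.01 = 57.162; total area S = 246.0 m^2.
ᾱ = 57.162/246.0 = 0.2324; R = Sᾱ/(1−ᾱ) = 57.162/(1−0.2324) = 74.468 m^2.
Lp = Lw + 10 log₁₀(4/R) = 79.0 -12.70 = 66.3 dB.

66.3 dB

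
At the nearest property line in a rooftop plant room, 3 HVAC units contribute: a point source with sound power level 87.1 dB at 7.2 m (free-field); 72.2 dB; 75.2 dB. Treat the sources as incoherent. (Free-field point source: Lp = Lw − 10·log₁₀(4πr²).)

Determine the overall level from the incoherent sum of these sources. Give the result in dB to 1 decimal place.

77.0 dB

Source at 7.2 m: Lp = 87.1 − 10·log₁₀(4π·7.2²) = 87.1 − 10·log₁₀(651.441) = 59.0 dB.
Σ 10^(Lᵢ/10) = 5.05e+07.
Back to dB: 10·log₁₀ Σ = 77.0 dB.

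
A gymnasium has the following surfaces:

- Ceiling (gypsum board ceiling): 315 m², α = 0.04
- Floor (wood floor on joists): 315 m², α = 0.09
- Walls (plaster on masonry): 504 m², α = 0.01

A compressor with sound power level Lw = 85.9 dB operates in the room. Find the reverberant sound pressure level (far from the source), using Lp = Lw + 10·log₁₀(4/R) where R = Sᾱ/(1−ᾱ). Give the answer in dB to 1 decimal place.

75.1 dB

A = 45.990 sabins; S = 1134.0 m².
ᾱ = 0.0406, so room constant R = A/(1−ᾱ) = 47.936 m².
Lp = Lw + 10 log₁₀(4/R) = 85.9 -10.79 = 75.1 dB.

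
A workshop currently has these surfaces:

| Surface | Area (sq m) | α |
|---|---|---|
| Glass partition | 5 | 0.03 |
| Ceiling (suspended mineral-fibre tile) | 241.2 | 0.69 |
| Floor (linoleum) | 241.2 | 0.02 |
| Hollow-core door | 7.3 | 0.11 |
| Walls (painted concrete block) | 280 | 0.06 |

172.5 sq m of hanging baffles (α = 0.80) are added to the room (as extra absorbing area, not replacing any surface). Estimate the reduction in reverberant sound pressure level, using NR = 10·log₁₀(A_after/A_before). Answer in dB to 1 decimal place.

2.4 dB

Total absorption A_before = 5*0.03 + 241.2*0.69 + 241.2*0.02 + 7.3*0.11 + 280*0.06
  = 0.150 + 166.428 + 4.824 + 0.803 + 16.800 = 189.005 sq m sabins.
Added absorption = 172.5 × 0.80 = 138.000 sabins.
New total A_after = 327.005 sabins.
Reduction = 10 log₁₀(A_after/A_before) = 10 log₁₀(1.7301) = 2.4 dB.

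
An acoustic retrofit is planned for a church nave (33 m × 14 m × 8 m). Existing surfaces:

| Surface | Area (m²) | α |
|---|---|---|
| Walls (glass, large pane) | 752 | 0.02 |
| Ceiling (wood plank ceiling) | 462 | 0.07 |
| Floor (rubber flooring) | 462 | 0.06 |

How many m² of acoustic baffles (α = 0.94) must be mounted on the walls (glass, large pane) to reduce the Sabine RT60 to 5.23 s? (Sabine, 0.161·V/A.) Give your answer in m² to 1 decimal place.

Summing Sᵢαᵢ: 15.040 + 32.340 + 27.720 → A₁ = 75.100 sabins.
Required A₂ = 0.161·3696/5.23 = 113.777 sabins.
Absorption to add: 113.777 − 75.100 = 38.677 sabins.
Net gain per m²: Δα = 0.94 − 0.02 = 0.92.
Panel area = 38.677 / 0.92 = 42.0 m².

42.0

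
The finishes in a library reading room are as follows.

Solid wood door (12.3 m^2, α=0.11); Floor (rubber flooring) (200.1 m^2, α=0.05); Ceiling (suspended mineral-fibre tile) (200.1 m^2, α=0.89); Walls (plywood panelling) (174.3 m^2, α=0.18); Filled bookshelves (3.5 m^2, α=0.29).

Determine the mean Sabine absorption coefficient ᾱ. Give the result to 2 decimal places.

S = Σ Sᵢ = 12.3 + 200.1 + 200.1 + 174.3 + 3.5 = 590.3 m^2.
Σ(Sᵢαᵢ) = 12.3·0.11 + 200.1·0.05 + 200.1·0.89 + 174.3·0.18 + 3.5·0.29 = 221.836.
ᾱ = 221.836 / 590.3 = 0.38.

0.38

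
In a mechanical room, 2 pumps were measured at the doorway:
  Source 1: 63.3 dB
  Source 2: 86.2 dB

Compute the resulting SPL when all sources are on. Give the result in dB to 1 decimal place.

Σ 10^(Lᵢ/10) = 4.19e+08.
Back to dB: 10·log₁₀ Σ = 86.2 dB.

86.2 dB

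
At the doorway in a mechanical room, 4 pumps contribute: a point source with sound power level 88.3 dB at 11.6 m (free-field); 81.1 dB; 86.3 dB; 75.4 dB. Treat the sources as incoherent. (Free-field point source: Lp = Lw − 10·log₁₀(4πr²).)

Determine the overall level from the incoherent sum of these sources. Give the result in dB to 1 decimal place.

Source at 11.6 m: Lp = 88.3 − 10·log₁₀(4π·11.6²) = 88.3 − 10·log₁₀(1690.931) = 56.0 dB.
Converting to relative power and adding: 10^(56.0/10) + 10^(81.1/10) + 10^(86.3/10) + 10^(75.4/10) = 5.905e+08.
L_total = 10·log₁₀(5.905e+08) = 87.7 dB.

87.7 dB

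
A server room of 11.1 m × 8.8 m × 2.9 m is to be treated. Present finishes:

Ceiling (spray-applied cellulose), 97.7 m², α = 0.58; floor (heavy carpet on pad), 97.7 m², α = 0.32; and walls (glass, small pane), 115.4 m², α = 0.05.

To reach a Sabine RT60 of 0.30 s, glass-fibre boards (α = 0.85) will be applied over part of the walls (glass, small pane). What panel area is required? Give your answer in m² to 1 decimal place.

Equivalent absorption area: A₁ = 97.7×0.58 + 97.7×0.32 + 115.4×0.05 = 93.700 m².
Required A₂ = 0.161·283.272/0.30 = 152.023 sabins.
Absorption to add: 152.023 − 93.700 = 58.323 sabins.
Each m² of panel replacing the walls (glass, small pane) adds (0.85 − 0.05) = 0.80 sabins.
Panel area = 58.323 / 0.80 = 72.9 m².

72.9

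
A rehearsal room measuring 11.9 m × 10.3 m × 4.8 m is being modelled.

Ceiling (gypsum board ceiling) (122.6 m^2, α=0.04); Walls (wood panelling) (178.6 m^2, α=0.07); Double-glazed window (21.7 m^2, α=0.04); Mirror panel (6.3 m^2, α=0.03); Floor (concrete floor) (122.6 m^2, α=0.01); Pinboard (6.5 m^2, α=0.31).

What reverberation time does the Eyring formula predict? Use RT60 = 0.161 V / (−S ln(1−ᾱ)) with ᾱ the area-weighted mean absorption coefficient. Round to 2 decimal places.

S = Σ Sᵢ = 458.3 m^2.
Σ(Sᵢαᵢ) = 122.6·0.04 + 178.6·0.07 + 21.7·0.04 + 6.3·0.03 + 122.6·0.01 + 6.5·0.31 = 21.704.
ᾱ = 21.704 / 458.3 = 0.0474.
Eyring denominator: −S ln(1−ᾱ) = 22.255.
V = 11.9 × 10.3 × 4.8 = 588.336 m³.
T = 0.161·V/[−S·ln(1−ᾱ)] = 0.161·588.336/22.255 = 4.26 s.

4.26 s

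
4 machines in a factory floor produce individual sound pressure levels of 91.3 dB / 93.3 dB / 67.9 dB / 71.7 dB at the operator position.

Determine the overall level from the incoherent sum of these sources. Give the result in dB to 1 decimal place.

95.5 dB

Σ 10^(Lᵢ/10) = 3.508e+09.
L_total = 10·log₁₀(3.508e+09) = 95.5 dB.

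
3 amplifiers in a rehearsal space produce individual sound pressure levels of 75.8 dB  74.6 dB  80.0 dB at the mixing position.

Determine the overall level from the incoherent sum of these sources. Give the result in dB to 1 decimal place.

Σ 10^(Lᵢ/10) = 1.669e+08.
Back to dB: 10·log₁₀ Σ = 82.2 dB.

82.2 dB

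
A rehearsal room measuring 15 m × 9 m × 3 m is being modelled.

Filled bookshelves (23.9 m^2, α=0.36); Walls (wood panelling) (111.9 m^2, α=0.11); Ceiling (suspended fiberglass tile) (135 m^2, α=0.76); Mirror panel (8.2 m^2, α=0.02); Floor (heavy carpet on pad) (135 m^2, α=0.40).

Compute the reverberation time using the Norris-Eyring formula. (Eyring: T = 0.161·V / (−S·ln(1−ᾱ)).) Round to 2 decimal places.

S = Σ Sᵢ = 414.0 m^2.
Absorption A = 23.9·0.36 + 111.9·0.11 + 135·0.76 + 8.2·0.02 + 135·0.40 = 177.677 sabins.
Mean coefficient ᾱ = A/S = 0.4292.
Eyring denominator: −S ln(1−ᾱ) = 232.137.
V = 15 × 9 × 3 = 405 m³.
RT60 = 0.161 × 405 / 232.137 = 0.28 s.

0.28 s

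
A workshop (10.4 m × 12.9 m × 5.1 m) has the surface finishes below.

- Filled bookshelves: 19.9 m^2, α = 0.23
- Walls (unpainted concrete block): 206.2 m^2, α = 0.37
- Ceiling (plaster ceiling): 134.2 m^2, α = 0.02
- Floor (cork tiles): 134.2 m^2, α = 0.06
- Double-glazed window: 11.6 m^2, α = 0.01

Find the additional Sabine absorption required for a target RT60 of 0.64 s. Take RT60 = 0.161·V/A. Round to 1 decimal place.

80.4 sabins

Summing Sᵢαᵢ: 4.577 + 76.294 + 2.684 + 8.052 + 0.116 → A₁ = 91.723 sabins.
For T = 0.64 s, need A₂ = 0.161·V/T = 0.161·684.216/0.64 = 172.123 sabins.
Additional absorption ΔA = 172.123 − 91.723 = 80.4 sabins.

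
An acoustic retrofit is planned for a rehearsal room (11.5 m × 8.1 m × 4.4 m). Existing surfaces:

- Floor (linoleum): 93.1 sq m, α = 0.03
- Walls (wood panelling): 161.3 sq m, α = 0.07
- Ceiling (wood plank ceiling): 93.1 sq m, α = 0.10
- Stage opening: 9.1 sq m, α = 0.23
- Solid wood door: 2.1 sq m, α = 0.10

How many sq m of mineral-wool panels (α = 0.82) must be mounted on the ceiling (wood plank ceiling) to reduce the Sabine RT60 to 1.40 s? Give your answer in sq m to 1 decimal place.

29.8

Summing Sᵢαᵢ: 2.793 + 11.291 + 9.310 + 2.093 + 0.210 → A₁ = 25.697 sabins.
Required A₂ = 0.161·409.86/1.40 = 47.134 sabins.
ΔA needed = 47.134 − 25.697 = 21.437 sabins.
Each sq m of panel replacing the ceiling (wood plank ceiling) adds (0.82 − 0.10) = 0.72 sabins.
Panel area = 21.437 / 0.72 = 29.8 sq m.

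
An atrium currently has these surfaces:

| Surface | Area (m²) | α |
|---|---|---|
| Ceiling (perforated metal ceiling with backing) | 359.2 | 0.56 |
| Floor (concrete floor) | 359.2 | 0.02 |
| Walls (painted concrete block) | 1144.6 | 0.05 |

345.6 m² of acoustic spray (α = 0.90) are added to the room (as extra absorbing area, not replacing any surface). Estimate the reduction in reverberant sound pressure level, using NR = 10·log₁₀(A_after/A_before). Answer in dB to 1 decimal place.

Equivalent absorption area: A_before = 359.2×0.56 + 359.2×0.02 + 1144.6×0.05 = 265.566 m².
Treatment contributes 345.6·0.90 = 311.040 sabins.
New total A_after = 576.606 sabins.
NR = 10·log₁₀(576.606/265.566) = 3.4 dB.

3.4 dB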